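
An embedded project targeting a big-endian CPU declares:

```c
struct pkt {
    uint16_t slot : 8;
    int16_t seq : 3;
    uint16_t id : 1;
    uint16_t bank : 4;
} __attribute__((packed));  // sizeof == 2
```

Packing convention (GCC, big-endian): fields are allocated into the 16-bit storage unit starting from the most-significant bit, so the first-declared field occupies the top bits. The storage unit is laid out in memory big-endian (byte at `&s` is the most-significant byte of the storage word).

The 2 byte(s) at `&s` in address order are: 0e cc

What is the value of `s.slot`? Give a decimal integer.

[0]=0x0e [1]=0xcc (big-endian) → word 0x0ecc
slot:8 @ bit 8 → (0x0ecc>>8)&0xff = 0xe  ←
seq:3 @ bit 5 → (0x0ecc>>5)&0x7 = 0x6
id:1 @ bit 4 → (0x0ecc>>4)&0x1 = 0x0
bank:4 @ bit 0 → (0x0ecc>>0)&0xf = 0xc

14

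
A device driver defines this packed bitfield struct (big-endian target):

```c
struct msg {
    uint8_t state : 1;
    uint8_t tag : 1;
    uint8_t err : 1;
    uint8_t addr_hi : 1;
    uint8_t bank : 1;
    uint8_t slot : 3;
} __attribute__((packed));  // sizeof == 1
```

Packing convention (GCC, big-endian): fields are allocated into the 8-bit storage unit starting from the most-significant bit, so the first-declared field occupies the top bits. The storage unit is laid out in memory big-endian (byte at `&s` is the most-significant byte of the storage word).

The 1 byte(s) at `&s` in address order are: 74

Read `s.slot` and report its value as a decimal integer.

4

[0]=0x74 (big-endian) → word 0x74
state [7+:1] = (word>>7) & 0x1 = 0
tag [6+:1] = (word>>6) & 0x1 = 1
err [5+:1] = (word>>5) & 0x1 = 1
addr_hi [4+:1] = (word>>4) & 0x1 = 1
bank [3+:1] = (word>>3) & 0x1 = 0
slot [0+:3] = (word>>0) & 0x7 = 4  ←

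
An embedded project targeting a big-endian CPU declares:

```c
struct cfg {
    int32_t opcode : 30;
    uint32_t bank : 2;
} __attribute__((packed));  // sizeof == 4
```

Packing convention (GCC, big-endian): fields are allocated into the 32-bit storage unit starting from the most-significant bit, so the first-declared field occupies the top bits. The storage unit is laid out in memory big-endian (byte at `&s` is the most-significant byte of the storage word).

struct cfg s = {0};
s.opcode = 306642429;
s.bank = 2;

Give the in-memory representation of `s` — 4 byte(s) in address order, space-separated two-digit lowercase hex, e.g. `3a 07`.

opcode:30 = 306642429 → 0x1246fdfd << 2 → word 0x491bf7f4
bank:2 = 2 → 0x2 << 0 → word 0x491bf7f6
word = 0x491bf7f6 → big-endian bytes:
  [0]=0x49  [1]=0x1b  [2]=0xf7  [3]=0xf6

49 1b f7 f6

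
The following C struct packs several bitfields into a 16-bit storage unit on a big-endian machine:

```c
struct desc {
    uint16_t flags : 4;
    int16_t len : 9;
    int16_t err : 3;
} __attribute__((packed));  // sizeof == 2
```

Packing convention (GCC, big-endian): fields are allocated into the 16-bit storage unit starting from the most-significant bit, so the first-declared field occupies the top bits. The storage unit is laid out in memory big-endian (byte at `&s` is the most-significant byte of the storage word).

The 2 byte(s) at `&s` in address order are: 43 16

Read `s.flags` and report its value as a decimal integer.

4

[0]=0x43 [1]=0x16 (big-endian) → word 0x4316
flags:4 @ bit 12 → (0x4316>>12)&0xf = 0x4  ←
len:9 @ bit 3 → (0x4316>>3)&0x1ff = 0x62
err:3 @ bit 0 → (0x4316>>0)&0x7 = 0x6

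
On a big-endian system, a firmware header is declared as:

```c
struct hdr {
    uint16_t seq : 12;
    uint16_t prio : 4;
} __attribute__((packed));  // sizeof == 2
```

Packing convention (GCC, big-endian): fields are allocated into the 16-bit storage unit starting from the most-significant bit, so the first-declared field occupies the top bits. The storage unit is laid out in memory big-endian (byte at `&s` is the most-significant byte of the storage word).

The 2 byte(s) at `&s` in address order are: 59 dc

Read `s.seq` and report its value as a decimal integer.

1437

[0]=0x59 [1]=0xdc (big-endian) → word 0x59dc
seq:12 @ bit 4 → (0x59dc>>4)&0xfff = 0x59d  ←
prio:4 @ bit 0 → (0x59dc>>0)&0xf = 0xc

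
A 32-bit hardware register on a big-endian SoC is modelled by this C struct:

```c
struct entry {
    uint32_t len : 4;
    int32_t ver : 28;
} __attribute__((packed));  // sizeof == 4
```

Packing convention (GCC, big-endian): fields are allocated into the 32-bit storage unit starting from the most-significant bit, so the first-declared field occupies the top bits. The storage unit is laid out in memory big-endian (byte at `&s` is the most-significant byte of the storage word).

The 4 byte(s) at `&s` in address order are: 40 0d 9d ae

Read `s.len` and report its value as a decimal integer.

[0]=0x40 [1]=0x0d [2]=0x9d [3]=0xae (big-endian) → word 0x400d9dae
len [28+:4] = (word>>28) & 0xf = 4  ←
ver [0+:28] = (word>>0) & 0xfffffff = 892334

4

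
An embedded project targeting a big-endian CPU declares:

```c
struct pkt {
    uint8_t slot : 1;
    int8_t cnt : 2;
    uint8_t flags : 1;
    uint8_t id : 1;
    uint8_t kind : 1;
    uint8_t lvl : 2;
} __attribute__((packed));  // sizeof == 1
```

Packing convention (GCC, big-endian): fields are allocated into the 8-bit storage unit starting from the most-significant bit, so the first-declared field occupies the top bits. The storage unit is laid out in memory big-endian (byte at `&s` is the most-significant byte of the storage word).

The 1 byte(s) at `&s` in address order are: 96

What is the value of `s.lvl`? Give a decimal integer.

2

[0]=0x96 (big-endian) → word 0x96
slot:1 @ bit 7 → (0x96>>7)&0x1 = 0x1
cnt:2 @ bit 5 → (0x96>>5)&0x3 = 0x0
flags:1 @ bit 4 → (0x96>>4)&0x1 = 0x1
id:1 @ bit 3 → (0x96>>3)&0x1 = 0x0
kind:1 @ bit 2 → (0x96>>2)&0x1 = 0x1
lvl:2 @ bit 0 → (0x96>>0)&0x3 = 0x2  ←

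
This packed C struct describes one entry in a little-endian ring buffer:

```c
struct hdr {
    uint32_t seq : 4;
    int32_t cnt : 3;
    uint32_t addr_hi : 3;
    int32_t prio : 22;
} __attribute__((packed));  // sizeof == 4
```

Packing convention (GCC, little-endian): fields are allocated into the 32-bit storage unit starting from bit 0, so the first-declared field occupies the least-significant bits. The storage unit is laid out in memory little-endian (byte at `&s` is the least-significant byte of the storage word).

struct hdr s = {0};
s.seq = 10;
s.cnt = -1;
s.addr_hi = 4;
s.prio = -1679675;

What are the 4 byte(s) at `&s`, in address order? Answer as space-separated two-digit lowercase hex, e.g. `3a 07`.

seq (4b) val=10 bits=0xa at bit 0: 0x0000000a
cnt (3b) val=-1 bits=0x7 at bit 4: 0x0000007a
addr_hi (3b) val=4 bits=0x4 at bit 7: 0x0000027a
prio (22b) val=-1679675 bits=0x265ec5 at bit 10: 0x997b167a
word = 0x997b167a → little-endian bytes:
  [0]=0x7a  [1]=0x16  [2]=0x7b  [3]=0x99

7a 16 7b 99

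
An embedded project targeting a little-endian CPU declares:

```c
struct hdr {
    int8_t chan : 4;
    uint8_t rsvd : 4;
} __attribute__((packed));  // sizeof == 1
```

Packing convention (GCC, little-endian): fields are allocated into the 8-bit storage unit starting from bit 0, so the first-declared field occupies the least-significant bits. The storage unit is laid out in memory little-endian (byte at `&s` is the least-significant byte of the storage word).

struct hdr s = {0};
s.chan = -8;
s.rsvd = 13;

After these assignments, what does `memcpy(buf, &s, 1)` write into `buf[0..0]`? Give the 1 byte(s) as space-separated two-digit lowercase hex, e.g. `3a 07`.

chan (4b) val=-8 bits=0x8 at bit 0: 0x08
rsvd (4b) val=13 bits=0xd at bit 4: 0xd8
word = 0xd8 → little-endian bytes:
  [0]=0xd8

d8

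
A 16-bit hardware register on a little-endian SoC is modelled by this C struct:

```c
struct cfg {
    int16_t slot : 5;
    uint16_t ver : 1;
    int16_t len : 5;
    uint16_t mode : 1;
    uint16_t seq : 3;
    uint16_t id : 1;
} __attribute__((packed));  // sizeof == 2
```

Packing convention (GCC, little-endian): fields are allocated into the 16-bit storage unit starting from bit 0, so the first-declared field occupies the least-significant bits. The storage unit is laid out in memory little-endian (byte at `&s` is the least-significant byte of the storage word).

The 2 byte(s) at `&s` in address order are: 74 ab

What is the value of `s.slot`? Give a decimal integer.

[0]=0x74 [1]=0xab (little-endian) → word 0xab74
slot [0+:5] = (word>>0) & 0x1f = 20  ←
ver [5+:1] = (word>>5) & 0x1 = 1
len [6+:5] = (word>>6) & 0x1f = 13
mode [11+:1] = (word>>11) & 0x1 = 1
seq [12+:3] = (word>>12) & 0x7 = 2
id [15+:1] = (word>>15) & 0x1 = 1
slot signed 5b, MSB=1: 20 - 32 = -12

-12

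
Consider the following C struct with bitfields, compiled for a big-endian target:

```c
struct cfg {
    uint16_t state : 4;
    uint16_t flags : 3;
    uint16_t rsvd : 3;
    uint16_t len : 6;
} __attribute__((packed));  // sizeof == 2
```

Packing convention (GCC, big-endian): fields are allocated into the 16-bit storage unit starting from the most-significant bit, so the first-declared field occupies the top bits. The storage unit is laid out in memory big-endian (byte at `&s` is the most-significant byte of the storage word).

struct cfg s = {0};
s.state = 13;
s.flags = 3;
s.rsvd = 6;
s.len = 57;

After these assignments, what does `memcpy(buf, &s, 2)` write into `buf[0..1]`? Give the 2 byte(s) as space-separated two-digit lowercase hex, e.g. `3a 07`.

d7 b9

state (4b) val=13 bits=0xd at bit 12: 0xd000
flags (3b) val=3 bits=0x3 at bit 9: 0xd600
rsvd (3b) val=6 bits=0x6 at bit 6: 0xd780
len (6b) val=57 bits=0x39 at bit 0: 0xd7b9
word = 0xd7b9 → big-endian bytes:
  [0]=0xd7  [1]=0xb9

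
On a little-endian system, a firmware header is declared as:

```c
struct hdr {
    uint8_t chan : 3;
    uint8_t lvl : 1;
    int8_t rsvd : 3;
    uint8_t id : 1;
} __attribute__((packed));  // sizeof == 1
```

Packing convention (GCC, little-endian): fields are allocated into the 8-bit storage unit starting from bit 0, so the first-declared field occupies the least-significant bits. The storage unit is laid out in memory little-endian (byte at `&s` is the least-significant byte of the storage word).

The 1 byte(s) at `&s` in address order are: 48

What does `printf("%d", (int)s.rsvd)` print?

[0]=0x48 (little-endian) → word 0x48
chan:3 @ bit 0 → (0x48>>0)&0x7 = 0x0
lvl:1 @ bit 3 → (0x48>>3)&0x1 = 0x1
rsvd:3 @ bit 4 → (0x48>>4)&0x7 = 0x4  ←
id:1 @ bit 7 → (0x48>>7)&0x1 = 0x0
rsvd signed 3b, MSB=1: 4 - 8 = -4

-4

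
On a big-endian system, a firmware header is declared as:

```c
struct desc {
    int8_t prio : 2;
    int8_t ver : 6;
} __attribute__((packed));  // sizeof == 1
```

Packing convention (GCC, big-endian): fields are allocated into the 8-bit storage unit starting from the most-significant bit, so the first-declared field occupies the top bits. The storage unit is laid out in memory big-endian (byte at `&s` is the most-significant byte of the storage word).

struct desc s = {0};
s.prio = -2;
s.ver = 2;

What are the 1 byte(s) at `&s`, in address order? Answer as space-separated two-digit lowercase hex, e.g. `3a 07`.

prio (2b) val=-2 bits=0x2 at bit 6: 0x80
ver (6b) val=2 bits=0x2 at bit 0: 0x82
word = 0x82 → big-endian bytes:
  [0]=0x82

82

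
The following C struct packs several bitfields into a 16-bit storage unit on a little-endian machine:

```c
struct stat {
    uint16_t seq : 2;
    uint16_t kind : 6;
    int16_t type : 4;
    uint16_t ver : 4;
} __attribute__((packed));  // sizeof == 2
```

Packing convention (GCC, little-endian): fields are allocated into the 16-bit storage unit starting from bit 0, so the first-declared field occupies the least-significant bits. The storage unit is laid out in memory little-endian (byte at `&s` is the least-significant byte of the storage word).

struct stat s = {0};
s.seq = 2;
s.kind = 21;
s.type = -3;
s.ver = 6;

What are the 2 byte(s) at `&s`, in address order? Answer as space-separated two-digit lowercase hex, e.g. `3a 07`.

56 6d

[0+:2] seq=2 & 0x3 = 0x2; word=0x0002
[2+:6] kind=21 & 0x3f = 0x15; word=0x0056
[8+:4] type=-3 & 0xf = 0xd; word=0x0d56
[12+:4] ver=6 & 0xf = 0x6; word=0x6d56
word = 0x6d56 → little-endian bytes:
  [0]=0x56  [1]=0x6d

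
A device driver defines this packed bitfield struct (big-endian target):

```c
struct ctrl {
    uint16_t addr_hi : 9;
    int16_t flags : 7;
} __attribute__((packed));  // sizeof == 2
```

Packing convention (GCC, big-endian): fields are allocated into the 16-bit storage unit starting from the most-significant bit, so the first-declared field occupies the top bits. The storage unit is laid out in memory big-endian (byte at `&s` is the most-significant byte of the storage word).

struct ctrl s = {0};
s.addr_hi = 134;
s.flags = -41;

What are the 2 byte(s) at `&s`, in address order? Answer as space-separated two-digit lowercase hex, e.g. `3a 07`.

43 57

[7+:9] addr_hi=134 & 0x1ff = 0x86; word=0x4300
[0+:7] flags=-41 & 0x7f = 0x57; word=0x4357
word = 0x4357 → big-endian bytes:
  [0]=0x43  [1]=0x57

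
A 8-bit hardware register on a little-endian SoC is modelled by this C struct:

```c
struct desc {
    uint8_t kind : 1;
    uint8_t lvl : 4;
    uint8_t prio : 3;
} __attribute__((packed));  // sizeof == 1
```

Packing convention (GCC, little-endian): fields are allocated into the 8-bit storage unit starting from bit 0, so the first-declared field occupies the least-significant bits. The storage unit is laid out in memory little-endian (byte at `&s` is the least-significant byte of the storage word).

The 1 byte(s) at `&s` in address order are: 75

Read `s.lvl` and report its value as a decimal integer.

[0]=0x75 (little-endian) → word 0x75
kind [0+:1] = (word>>0) & 0x1 = 1
lvl [1+:4] = (word>>1) & 0xf = 10  ←
prio [5+:3] = (word>>5) & 0x7 = 3

10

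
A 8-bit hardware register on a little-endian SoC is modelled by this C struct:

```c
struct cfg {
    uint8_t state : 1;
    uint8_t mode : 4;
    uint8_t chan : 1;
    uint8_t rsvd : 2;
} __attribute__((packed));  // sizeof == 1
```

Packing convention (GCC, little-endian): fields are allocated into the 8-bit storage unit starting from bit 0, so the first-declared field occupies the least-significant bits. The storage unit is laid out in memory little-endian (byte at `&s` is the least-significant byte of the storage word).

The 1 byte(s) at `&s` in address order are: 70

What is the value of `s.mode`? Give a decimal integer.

[0]=0x70 (little-endian) → word 0x70
state:1 @ bit 0 → (0x70>>0)&0x1 = 0x0
mode:4 @ bit 1 → (0x70>>1)&0xf = 0x8  ←
chan:1 @ bit 5 → (0x70>>5)&0x1 = 0x1
rsvd:2 @ bit 6 → (0x70>>6)&0x3 = 0x1

8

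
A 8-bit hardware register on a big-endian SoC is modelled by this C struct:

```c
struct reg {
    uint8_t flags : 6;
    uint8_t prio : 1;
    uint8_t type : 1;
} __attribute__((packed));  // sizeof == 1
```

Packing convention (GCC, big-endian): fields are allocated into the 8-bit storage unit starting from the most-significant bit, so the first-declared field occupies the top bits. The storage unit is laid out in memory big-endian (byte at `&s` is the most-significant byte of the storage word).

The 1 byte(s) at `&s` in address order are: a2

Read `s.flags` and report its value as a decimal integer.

40

[0]=0xa2 (big-endian) → word 0xa2
flags:6 @ bit 2 → (0xa2>>2)&0x3f = 0x28  ←
prio:1 @ bit 1 → (0xa2>>1)&0x1 = 0x1
type:1 @ bit 0 → (0xa2>>0)&0x1 = 0x0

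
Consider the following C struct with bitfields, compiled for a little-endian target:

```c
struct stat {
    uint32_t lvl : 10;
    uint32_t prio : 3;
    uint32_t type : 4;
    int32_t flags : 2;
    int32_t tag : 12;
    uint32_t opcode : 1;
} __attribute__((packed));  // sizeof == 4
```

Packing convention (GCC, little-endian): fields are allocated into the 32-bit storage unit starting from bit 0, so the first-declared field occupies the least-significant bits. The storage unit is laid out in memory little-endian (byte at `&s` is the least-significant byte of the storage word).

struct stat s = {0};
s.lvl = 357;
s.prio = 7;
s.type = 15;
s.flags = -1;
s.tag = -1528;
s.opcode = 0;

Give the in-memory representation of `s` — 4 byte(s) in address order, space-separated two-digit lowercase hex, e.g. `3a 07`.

65 fd 47 50

[0+:10] lvl=357 & 0x3ff = 0x165; word=0x00000165
[10+:3] prio=7 & 0x7 = 0x7; word=0x00001d65
[13+:4] type=15 & 0xf = 0xf; word=0x0001fd65
[17+:2] flags=-1 & 0x3 = 0x3; word=0x0007fd65
[19+:12] tag=-1528 & 0xfff = 0xa08; word=0x5047fd65
[31+:1] opcode=0 & 0x1 = 0x0; word=0x5047fd65
word = 0x5047fd65 → little-endian bytes:
  [0]=0x65  [1]=0xfd  [2]=0x47  [3]=0x50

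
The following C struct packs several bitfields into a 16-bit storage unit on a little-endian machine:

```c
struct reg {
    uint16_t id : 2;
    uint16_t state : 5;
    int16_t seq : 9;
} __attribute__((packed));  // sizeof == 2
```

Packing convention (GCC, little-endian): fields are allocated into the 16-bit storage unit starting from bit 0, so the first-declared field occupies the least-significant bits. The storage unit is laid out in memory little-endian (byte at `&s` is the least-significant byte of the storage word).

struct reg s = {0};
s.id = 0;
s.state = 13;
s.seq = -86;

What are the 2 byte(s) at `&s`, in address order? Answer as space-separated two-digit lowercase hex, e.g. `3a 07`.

id (2b) val=0 bits=0x0 at bit 0: 0x0000
state (5b) val=13 bits=0xd at bit 2: 0x0034
seq (9b) val=-86 bits=0x1aa at bit 7: 0xd534
word = 0xd534 → little-endian bytes:
  [0]=0x34  [1]=0xd5

34 d5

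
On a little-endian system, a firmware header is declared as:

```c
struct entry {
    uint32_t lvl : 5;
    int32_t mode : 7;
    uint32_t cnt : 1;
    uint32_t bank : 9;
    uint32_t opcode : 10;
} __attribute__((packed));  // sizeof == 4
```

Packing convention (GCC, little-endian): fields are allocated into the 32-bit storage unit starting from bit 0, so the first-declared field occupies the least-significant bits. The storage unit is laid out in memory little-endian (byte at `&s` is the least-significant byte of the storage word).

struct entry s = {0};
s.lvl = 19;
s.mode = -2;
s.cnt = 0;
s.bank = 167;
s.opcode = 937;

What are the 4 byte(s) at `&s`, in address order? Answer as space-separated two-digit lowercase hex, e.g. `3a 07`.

lvl:5 = 19 → 0x13 << 0 → word 0x00000013
mode:7 = -2 → 0x7e << 5 → word 0x00000fd3
cnt:1 = 0 → 0x0 << 12 → word 0x00000fd3
bank:9 = 167 → 0xa7 << 13 → word 0x0014efd3
opcode:10 = 937 → 0x3a9 << 22 → word 0xea54efd3
word = 0xea54efd3 → little-endian bytes:
  [0]=0xd3  [1]=0xef  [2]=0x54  [3]=0xea

d3 ef 54 ea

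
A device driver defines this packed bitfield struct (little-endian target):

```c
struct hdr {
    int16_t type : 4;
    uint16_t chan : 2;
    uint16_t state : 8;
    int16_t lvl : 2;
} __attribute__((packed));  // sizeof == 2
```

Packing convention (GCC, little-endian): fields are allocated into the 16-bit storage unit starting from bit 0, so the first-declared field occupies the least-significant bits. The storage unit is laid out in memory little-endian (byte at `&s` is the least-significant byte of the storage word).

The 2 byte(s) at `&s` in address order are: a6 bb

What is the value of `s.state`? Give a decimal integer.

238

[0]=0xa6 [1]=0xbb (little-endian) → word 0xbba6
type [0+:4] = (word>>0) & 0xf = 6
chan [4+:2] = (word>>4) & 0x3 = 2
state [6+:8] = (word>>6) & 0xff = 238  ←
lvl [14+:2] = (word>>14) & 0x3 = 2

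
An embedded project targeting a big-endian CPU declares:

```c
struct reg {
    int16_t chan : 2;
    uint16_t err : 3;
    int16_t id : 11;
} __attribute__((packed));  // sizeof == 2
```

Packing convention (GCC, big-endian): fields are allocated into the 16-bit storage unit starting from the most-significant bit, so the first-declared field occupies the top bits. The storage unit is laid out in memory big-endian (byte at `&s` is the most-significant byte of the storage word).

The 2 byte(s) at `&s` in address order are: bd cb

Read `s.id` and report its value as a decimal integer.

-565

[0]=0xbd [1]=0xcb (big-endian) → word 0xbdcb
chan:2 @ bit 14 → (0xbdcb>>14)&0x3 = 0x2
err:3 @ bit 11 → (0xbdcb>>11)&0x7 = 0x7
id:11 @ bit 0 → (0xbdcb>>0)&0x7ff = 0x5cb  ←
id signed 11b, MSB=1: 1483 - 2048 = -565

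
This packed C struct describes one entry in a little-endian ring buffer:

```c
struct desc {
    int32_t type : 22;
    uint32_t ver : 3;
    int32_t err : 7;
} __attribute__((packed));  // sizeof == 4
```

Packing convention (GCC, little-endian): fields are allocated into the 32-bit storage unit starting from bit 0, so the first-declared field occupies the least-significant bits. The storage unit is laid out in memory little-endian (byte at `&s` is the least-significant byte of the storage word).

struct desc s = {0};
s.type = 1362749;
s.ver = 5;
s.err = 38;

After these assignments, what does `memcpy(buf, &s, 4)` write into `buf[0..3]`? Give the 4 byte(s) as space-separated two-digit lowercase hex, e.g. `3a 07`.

3d cb 54 4d

type (22b) val=1362749 bits=0x14cb3d at bit 0: 0x0014cb3d
ver (3b) val=5 bits=0x5 at bit 22: 0x0154cb3d
err (7b) val=38 bits=0x26 at bit 25: 0x4d54cb3d
word = 0x4d54cb3d → little-endian bytes:
  [0]=0x3d  [1]=0xcb  [2]=0x54  [3]=0x4d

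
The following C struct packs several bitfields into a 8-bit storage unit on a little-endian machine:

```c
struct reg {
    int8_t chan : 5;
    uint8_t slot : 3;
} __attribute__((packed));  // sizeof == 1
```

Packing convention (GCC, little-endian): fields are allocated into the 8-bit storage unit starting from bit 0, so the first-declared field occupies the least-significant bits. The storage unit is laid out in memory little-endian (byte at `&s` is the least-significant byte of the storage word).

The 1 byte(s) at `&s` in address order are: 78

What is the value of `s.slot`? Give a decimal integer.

[0]=0x78 (little-endian) → word 0x78
chan:5 @ bit 0 → (0x78>>0)&0x1f = 0x18
slot:3 @ bit 5 → (0x78>>5)&0x7 = 0x3  ←

3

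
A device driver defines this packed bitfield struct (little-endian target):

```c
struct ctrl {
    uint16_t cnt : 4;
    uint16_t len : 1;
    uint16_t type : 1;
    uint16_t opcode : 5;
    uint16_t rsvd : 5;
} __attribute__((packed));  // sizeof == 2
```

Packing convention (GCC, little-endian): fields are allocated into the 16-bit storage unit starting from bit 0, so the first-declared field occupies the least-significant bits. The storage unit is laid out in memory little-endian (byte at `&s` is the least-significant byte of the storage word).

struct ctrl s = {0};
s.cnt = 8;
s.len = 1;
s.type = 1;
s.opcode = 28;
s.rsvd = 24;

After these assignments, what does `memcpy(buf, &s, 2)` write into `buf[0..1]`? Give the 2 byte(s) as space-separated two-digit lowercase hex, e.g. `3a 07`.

[0+:4] cnt=8 & 0xf = 0x8; word=0x0008
[4+:1] len=1 & 0x1 = 0x1; word=0x0018
[5+:1] type=1 & 0x1 = 0x1; word=0x0038
[6+:5] opcode=28 & 0x1f = 0x1c; word=0x0738
[11+:5] rsvd=24 & 0x1f = 0x18; word=0xc738
word = 0xc738 → little-endian bytes:
  [0]=0x38  [1]=0xc7

38 c7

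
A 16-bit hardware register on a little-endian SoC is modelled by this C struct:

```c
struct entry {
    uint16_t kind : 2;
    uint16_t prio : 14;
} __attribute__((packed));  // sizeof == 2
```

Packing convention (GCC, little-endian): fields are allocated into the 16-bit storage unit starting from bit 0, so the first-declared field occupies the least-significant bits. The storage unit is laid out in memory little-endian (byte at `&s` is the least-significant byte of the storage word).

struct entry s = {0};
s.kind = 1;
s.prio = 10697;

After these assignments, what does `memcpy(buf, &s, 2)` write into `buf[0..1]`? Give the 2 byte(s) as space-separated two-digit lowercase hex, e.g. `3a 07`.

kind (2b) val=1 bits=0x1 at bit 0: 0x0001
prio (14b) val=10697 bits=0x29c9 at bit 2: 0xa725
word = 0xa725 → little-endian bytes:
  [0]=0x25  [1]=0xa7

25 a7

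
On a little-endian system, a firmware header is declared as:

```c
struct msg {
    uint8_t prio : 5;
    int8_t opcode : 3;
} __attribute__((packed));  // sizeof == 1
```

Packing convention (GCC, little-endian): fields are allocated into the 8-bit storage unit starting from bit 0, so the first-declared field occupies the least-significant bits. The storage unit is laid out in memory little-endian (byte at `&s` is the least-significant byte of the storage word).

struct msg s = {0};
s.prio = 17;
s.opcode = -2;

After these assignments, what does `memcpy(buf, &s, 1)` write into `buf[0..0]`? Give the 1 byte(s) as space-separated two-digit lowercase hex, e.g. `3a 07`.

d1

[0+:5] prio=17 & 0x1f = 0x11; word=0x11
[5+:3] opcode=-2 & 0x7 = 0x6; word=0xd1
word = 0xd1 → little-endian bytes:
  [0]=0xd1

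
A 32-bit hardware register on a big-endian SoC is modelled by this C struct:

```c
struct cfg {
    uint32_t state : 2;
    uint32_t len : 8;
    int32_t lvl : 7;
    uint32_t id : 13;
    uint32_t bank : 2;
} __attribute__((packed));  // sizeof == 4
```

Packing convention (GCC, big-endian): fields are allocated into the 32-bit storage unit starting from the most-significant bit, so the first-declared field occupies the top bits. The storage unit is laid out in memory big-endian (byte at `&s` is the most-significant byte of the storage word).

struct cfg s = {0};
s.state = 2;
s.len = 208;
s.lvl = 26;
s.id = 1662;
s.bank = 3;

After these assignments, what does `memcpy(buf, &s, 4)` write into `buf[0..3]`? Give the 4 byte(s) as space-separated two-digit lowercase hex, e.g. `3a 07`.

b4 0d 19 fb

state (2b) val=2 bits=0x2 at bit 30: 0x80000000
len (8b) val=208 bits=0xd0 at bit 22: 0xb4000000
lvl (7b) val=26 bits=0x1a at bit 15: 0xb40d0000
id (13b) val=1662 bits=0x67e at bit 2: 0xb40d19f8
bank (2b) val=3 bits=0x3 at bit 0: 0xb40d19fb
word = 0xb40d19fb → big-endian bytes:
  [0]=0xb4  [1]=0x0d  [2]=0x19  [3]=0xfb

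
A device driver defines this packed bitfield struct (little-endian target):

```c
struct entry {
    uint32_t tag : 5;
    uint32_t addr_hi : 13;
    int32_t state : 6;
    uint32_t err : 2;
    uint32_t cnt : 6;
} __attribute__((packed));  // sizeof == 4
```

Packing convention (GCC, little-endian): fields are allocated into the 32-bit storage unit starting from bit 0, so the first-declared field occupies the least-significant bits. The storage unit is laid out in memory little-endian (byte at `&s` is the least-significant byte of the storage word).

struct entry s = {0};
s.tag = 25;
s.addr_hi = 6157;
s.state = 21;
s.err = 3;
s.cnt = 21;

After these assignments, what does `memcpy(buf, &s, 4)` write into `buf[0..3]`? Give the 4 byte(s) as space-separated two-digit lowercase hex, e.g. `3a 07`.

[0+:5] tag=25 & 0x1f = 0x19; word=0x00000019
[5+:13] addr_hi=6157 & 0x1fff = 0x180d; word=0x000301b9
[18+:6] state=21 & 0x3f = 0x15; word=0x005701b9
[24+:2] err=3 & 0x3 = 0x3; word=0x035701b9
[26+:6] cnt=21 & 0x3f = 0x15; word=0x575701b9
word = 0x575701b9 → little-endian bytes:
  [0]=0xb9  [1]=0x01  [2]=0x57  [3]=0x57

b9 01 57 57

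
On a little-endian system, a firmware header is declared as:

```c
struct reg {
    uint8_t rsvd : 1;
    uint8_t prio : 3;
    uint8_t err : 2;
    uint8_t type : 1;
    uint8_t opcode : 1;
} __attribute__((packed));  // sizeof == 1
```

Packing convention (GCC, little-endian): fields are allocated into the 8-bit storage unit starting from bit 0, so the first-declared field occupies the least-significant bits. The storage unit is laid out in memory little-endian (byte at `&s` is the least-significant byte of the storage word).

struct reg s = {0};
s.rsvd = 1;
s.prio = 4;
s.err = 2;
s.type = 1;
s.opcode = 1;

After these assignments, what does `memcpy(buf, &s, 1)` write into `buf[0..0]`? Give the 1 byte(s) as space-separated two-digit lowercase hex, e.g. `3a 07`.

e9

rsvd:1 = 1 → 0x1 << 0 → word 0x01
prio:3 = 4 → 0x4 << 1 → word 0x09
err:2 = 2 → 0x2 << 4 → word 0x29
type:1 = 1 → 0x1 << 6 → word 0x69
opcode:1 = 1 → 0x1 << 7 → word 0xe9
word = 0xe9 → little-endian bytes:
  [0]=0xe9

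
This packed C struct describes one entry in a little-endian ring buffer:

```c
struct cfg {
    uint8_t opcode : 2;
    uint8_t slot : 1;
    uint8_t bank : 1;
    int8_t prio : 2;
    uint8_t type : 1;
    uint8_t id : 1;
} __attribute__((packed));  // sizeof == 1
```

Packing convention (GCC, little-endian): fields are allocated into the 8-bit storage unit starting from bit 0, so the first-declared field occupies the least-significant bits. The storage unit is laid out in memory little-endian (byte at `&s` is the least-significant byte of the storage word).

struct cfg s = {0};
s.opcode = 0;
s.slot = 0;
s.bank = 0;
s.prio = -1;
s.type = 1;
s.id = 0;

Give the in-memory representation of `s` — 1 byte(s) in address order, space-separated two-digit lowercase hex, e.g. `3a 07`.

70

opcode:2 = 0 → 0x0 << 0 → word 0x00
slot:1 = 0 → 0x0 << 2 → word 0x00
bank:1 = 0 → 0x0 << 3 → word 0x00
prio:2 = -1 → 0x3 << 4 → word 0x30
type:1 = 1 → 0x1 << 6 → word 0x70
id:1 = 0 → 0x0 << 7 → word 0x70
word = 0x70 → little-endian bytes:
  [0]=0x70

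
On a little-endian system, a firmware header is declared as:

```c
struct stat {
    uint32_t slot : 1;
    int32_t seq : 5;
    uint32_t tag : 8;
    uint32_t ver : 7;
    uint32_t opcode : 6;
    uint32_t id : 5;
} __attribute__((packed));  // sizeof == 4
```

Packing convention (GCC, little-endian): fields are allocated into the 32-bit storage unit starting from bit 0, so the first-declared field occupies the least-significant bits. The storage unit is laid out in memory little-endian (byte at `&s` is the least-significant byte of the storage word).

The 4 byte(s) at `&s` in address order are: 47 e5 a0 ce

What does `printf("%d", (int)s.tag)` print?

149

[0]=0x47 [1]=0xe5 [2]=0xa0 [3]=0xce (little-endian) → word 0xcea0e547
slot [0+:1] = (word>>0) & 0x1 = 1
seq [1+:5] = (word>>1) & 0x1f = 3
tag [6+:8] = (word>>6) & 0xff = 149  ←
ver [14+:7] = (word>>14) & 0x7f = 3
opcode [21+:6] = (word>>21) & 0x3f = 53
id [27+:5] = (word>>27) & 0x1f = 25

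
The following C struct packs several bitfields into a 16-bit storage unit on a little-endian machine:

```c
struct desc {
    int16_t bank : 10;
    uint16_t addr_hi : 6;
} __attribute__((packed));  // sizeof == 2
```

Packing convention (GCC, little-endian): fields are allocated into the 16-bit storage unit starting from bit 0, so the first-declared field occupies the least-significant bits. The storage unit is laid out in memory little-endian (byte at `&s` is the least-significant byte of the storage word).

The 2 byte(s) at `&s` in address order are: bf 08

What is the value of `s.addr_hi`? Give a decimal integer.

2

[0]=0xbf [1]=0x08 (little-endian) → word 0x08bf
bank:10 @ bit 0 → (0x08bf>>0)&0x3ff = 0xbf
addr_hi:6 @ bit 10 → (0x08bf>>10)&0x3f = 0x2  ←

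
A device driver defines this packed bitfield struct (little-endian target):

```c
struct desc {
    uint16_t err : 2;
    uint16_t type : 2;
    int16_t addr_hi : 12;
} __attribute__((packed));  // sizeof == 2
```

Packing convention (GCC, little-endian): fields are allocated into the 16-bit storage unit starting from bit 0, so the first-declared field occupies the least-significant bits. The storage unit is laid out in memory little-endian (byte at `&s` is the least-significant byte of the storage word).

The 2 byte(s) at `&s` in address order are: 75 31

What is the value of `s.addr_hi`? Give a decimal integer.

791

[0]=0x75 [1]=0x31 (little-endian) → word 0x3175
err:2 @ bit 0 → (0x3175>>0)&0x3 = 0x1
type:2 @ bit 2 → (0x3175>>2)&0x3 = 0x1
addr_hi:12 @ bit 4 → (0x3175>>4)&0xfff = 0x317  ←
addr_hi signed 12b, MSB=0: value = 791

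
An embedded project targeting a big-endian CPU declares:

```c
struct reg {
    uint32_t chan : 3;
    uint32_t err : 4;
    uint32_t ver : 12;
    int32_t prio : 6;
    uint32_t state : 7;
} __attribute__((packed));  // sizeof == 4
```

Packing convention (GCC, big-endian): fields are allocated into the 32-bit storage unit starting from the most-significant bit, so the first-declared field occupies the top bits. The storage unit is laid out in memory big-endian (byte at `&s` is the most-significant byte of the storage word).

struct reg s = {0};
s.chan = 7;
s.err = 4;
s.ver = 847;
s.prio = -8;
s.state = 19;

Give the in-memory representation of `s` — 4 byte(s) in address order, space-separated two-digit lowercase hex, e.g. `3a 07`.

[29+:3] chan=7 & 0x7 = 0x7; word=0xe0000000
[25+:4] err=4 & 0xf = 0x4; word=0xe8000000
[13+:12] ver=847 & 0xfff = 0x34f; word=0xe869e000
[7+:6] prio=-8 & 0x3f = 0x38; word=0xe869fc00
[0+:7] state=19 & 0x7f = 0x13; word=0xe869fc13
word = 0xe869fc13 → big-endian bytes:
  [0]=0xe8  [1]=0x69  [2]=0xfc  [3]=0x13

e8 69 fc 13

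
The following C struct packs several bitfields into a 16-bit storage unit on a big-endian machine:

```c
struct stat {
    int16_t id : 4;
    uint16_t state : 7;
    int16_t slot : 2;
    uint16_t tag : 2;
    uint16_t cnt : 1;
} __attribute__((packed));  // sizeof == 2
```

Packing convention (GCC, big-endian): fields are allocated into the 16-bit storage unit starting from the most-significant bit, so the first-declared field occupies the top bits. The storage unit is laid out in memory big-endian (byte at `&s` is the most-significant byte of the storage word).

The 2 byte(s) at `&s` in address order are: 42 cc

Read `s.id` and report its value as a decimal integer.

[0]=0x42 [1]=0xcc (big-endian) → word 0x42cc
id [12+:4] = (word>>12) & 0xf = 4  ←
state [5+:7] = (word>>5) & 0x7f = 22
slot [3+:2] = (word>>3) & 0x3 = 1
tag [1+:2] = (word>>1) & 0x3 = 2
cnt [0+:1] = (word>>0) & 0x1 = 0
id signed 4b, MSB=0: value = 4

4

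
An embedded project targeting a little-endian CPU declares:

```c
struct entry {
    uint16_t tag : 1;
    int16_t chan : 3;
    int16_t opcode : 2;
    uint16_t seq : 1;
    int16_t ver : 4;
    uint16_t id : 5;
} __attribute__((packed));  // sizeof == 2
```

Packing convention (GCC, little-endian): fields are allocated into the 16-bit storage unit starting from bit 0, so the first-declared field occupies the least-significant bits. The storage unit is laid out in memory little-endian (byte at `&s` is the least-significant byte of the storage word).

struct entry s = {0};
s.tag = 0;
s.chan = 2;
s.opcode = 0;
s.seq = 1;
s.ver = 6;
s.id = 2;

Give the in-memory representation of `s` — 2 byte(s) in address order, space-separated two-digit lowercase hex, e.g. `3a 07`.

44 13

tag:1 = 0 → 0x0 << 0 → word 0x0000
chan:3 = 2 → 0x2 << 1 → word 0x0004
opcode:2 = 0 → 0x0 << 4 → word 0x0004
seq:1 = 1 → 0x1 << 6 → word 0x0044
ver:4 = 6 → 0x6 << 7 → word 0x0344
id:5 = 2 → 0x2 << 11 → word 0x1344
word = 0x1344 → little-endian bytes:
  [0]=0x44  [1]=0x13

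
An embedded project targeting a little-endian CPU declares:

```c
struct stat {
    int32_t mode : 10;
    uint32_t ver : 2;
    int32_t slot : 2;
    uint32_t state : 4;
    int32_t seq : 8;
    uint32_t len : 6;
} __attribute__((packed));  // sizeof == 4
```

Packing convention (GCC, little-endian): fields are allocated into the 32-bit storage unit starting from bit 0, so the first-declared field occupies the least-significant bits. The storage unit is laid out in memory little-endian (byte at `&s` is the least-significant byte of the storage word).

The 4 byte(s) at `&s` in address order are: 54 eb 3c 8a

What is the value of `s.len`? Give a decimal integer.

[0]=0x54 [1]=0xeb [2]=0x3c [3]=0x8a (little-endian) → word 0x8a3ceb54
mode:10 @ bit 0 → (0x8a3ceb54>>0)&0x3ff = 0x354
ver:2 @ bit 10 → (0x8a3ceb54>>10)&0x3 = 0x2
slot:2 @ bit 12 → (0x8a3ceb54>>12)&0x3 = 0x2
state:4 @ bit 14 → (0x8a3ceb54>>14)&0xf = 0x3
seq:8 @ bit 18 → (0x8a3ceb54>>18)&0xff = 0x8f
len:6 @ bit 26 → (0x8a3ceb54>>26)&0x3f = 0x22  ←

34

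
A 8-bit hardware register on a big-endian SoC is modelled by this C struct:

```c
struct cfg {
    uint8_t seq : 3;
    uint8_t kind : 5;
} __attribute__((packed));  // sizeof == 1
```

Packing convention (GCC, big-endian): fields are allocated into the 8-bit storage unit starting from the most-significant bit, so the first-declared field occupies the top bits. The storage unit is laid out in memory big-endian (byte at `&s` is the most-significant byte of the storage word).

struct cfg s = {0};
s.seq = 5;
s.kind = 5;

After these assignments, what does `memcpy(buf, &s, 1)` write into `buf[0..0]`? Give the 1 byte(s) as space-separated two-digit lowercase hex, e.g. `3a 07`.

a5

[5+:3] seq=5 & 0x7 = 0x5; word=0xa0
[0+:5] kind=5 & 0x1f = 0x5; word=0xa5
word = 0xa5 → big-endian bytes:
  [0]=0xa5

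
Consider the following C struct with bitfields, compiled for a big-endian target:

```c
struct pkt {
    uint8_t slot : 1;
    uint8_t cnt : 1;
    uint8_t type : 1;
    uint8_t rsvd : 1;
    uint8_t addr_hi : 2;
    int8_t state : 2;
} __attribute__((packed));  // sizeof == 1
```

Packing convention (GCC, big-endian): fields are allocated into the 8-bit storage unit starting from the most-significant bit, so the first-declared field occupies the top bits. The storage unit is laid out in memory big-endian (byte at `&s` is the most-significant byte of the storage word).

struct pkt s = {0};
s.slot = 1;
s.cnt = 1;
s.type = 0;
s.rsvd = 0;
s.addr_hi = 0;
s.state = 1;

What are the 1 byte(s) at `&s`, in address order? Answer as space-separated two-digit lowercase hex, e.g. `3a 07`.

slot (1b) val=1 bits=0x1 at bit 7: 0x80
cnt (1b) val=1 bits=0x1 at bit 6: 0xc0
type (1b) val=0 bits=0x0 at bit 5: 0xc0
rsvd (1b) val=0 bits=0x0 at bit 4: 0xc0
addr_hi (2b) val=0 bits=0x0 at bit 2: 0xc0
state (2b) val=1 bits=0x1 at bit 0: 0xc1
word = 0xc1 → big-endian bytes:
  [0]=0xc1

c1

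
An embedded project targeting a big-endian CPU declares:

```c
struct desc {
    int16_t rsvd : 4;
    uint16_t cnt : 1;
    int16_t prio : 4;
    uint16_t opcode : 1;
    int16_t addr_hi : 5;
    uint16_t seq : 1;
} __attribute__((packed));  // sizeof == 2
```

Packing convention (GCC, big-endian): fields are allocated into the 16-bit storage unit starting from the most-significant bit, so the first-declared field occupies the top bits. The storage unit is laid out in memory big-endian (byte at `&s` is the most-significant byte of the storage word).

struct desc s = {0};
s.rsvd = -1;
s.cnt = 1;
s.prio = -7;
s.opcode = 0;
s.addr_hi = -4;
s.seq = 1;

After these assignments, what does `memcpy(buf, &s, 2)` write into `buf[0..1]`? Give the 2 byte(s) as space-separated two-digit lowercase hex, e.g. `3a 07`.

fc b9

rsvd:4 = -1 → 0xf << 12 → word 0xf000
cnt:1 = 1 → 0x1 << 11 → word 0xf800
prio:4 = -7 → 0x9 << 7 → word 0xfc80
opcode:1 = 0 → 0x0 << 6 → word 0xfc80
addr_hi:5 = -4 → 0x1c << 1 → word 0xfcb8
seq:1 = 1 → 0x1 << 0 → word 0xfcb9
word = 0xfcb9 → big-endian bytes:
  [0]=0xfc  [1]=0xb9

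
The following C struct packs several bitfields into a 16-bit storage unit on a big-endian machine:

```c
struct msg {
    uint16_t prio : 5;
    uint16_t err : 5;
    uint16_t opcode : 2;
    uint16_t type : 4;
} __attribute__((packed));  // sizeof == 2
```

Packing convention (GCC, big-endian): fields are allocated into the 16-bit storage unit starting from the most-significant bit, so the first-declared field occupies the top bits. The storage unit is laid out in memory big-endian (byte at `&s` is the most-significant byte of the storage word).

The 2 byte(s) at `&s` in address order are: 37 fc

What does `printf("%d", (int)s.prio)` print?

[0]=0x37 [1]=0xfc (big-endian) → word 0x37fc
prio:5 @ bit 11 → (0x37fc>>11)&0x1f = 0x6  ←
err:5 @ bit 6 → (0x37fc>>6)&0x1f = 0x1f
opcode:2 @ bit 4 → (0x37fc>>4)&0x3 = 0x3
type:4 @ bit 0 → (0x37fc>>0)&0xf = 0xc

6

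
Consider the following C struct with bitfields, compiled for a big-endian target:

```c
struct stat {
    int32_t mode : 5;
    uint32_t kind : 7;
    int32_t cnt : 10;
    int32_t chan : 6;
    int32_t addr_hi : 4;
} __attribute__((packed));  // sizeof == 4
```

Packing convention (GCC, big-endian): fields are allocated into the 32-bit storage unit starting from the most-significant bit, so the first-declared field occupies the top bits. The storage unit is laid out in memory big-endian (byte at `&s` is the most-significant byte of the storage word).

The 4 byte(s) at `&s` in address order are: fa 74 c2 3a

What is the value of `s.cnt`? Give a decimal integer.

[0]=0xfa [1]=0x74 [2]=0xc2 [3]=0x3a (big-endian) → word 0xfa74c23a
mode:5 @ bit 27 → (0xfa74c23a>>27)&0x1f = 0x1f
kind:7 @ bit 20 → (0xfa74c23a>>20)&0x7f = 0x27
cnt:10 @ bit 10 → (0xfa74c23a>>10)&0x3ff = 0x130  ←
chan:6 @ bit 4 → (0xfa74c23a>>4)&0x3f = 0x23
addr_hi:4 @ bit 0 → (0xfa74c23a>>0)&0xf = 0xa
cnt signed 10b, MSB=0: value = 304

304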